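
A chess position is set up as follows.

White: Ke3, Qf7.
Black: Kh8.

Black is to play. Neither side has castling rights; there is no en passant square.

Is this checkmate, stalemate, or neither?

stalemate

Black to move; black king on h8.
In check: no.
King squares — g7: attacked by Qf7; h7: attacked by Qf7; g8: attacked by Qf7.
Legal moves for Black: none.
Not in check and no legal moves → stalemate.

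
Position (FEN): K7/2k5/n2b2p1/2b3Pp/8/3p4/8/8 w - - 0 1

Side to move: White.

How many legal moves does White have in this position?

0

White to move; king on a8.
In check: no.
Legal moves: none.
Count: 0.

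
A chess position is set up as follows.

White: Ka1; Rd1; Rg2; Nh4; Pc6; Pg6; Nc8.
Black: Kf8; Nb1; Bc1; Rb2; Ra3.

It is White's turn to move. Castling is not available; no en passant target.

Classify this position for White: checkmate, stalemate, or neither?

White to move; white king on a1.
In check: yes, from the black rook on a3.
King squares — b1: attacked by Rb2; a2: attacked by Rb2; b2: attacked by Bc1.
Legal moves for White: none.
In check with no legal moves → checkmate.

checkmate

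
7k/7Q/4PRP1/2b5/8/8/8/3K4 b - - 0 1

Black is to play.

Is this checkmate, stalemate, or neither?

Black to move; black king on h8.
In check: yes, from the white queen on h7.
King squares — g7: attacked by Qh7; h7: attacked by Pg6; g8: attacked by Qh7.
Legal moves for Black: none.
In check with no legal moves → checkmate.

checkmate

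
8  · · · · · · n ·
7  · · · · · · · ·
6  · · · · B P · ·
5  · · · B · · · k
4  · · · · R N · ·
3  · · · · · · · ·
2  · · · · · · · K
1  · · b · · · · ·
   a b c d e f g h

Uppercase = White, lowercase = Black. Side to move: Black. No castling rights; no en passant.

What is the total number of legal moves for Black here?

4

Black to move; king on h5.
In check: yes, from the white knight on f4.
Legal moves: Kh6, Kg5, Kh4, Bxf4+.
Count: 4.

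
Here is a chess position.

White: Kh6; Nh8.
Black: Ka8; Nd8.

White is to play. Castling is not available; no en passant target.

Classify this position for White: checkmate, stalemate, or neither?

neither

White to move; white king on h6.
In check: no.
Legal moves for White: Nf7, Ng6, Kh7, Kg7, Kg6, Kh5, Kg5.
White has 7 legal moves and is not in check → neither.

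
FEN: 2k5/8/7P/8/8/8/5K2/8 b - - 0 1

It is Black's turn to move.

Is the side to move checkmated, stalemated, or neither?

neither

Black to move; black king on c8.
In check: no.
Legal moves for Black: Kd8, Kb8, Kd7, Kc7, Kb7.
Black has 5 legal moves and is not in check → neither.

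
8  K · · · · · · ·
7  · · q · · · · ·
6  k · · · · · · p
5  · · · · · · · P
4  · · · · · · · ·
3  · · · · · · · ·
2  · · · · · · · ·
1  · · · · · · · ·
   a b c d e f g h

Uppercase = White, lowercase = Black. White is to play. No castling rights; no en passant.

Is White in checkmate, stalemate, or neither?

stalemate

White to move; white king on a8.
In check: no.
King squares — a7: attacked by Ka6; b7: attacked by Ka6; b8: attacked by Qc7.
Legal moves for White: none.
Not in check and no legal moves → stalemate.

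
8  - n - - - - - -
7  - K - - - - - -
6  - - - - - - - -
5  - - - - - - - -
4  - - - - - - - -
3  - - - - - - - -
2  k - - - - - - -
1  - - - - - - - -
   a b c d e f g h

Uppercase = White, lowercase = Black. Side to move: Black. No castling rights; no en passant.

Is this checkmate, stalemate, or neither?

neither

Black to move; black king on a2.
In check: no.
Legal moves for Black: Nd7, Nc6, Na6, Kb3, Ka3, Kb2, Kb1, Ka1.
Black has 8 legal moves and is not in check → neither.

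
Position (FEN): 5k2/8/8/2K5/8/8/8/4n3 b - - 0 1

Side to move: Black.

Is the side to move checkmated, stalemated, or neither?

Black to move; black king on f8.
In check: no.
Legal moves for Black: Kg8, Ke8, Kg7, Kf7, Ke7, Nf3, Nd3+, Ng2, Nc2.
Black has 9 legal moves and is not in check → neither.

neither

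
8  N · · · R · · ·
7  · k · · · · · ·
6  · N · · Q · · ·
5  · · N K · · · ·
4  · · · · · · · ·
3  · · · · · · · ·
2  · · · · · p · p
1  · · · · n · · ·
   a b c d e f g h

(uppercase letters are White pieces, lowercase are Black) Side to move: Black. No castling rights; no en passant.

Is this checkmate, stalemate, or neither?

Black to move; black king on b7.
In check: yes, from the white knight on c5.
Legal moves for Black: Ka7.
Black is in check but has 1 legal move → neither.

neither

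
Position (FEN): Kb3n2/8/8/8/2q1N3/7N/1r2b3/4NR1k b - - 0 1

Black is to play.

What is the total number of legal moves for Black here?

2

Black to move; king on h1.
In check: yes, from the white rook on f1.
Legal moves: Kh2, Bxf1.
Count: 2.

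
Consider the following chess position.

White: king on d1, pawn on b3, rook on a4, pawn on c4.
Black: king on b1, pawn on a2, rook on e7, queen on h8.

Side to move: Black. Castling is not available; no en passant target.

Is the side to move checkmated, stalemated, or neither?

neither

Black to move; black king on b1.
In check: no.
Legal moves for Black include: Qg8, Qf8, Qe8, Qd8#, Qc8, Qb8, Qa8, Qh7, Qg7, Qh6, Qf6, Qh5+, Qe5, Qh4, Qd4#, Qh3, Qc3, Qh2, ... (list truncated; more exist).
Black has legal moves and is not in check → neither.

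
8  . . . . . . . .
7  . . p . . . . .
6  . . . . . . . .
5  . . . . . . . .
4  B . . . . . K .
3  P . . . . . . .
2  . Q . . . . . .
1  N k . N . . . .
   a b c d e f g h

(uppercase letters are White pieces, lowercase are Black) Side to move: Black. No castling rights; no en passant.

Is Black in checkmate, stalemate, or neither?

Black to move; black king on b1.
In check: yes, from the white queen on b2.
King squares — a1: attacked by Qb2; c1: attacked by Qb2; a2: attacked by Qb2; b2: attacked by Nd1; c2: attacked by Na1.
Legal moves for Black: none.
In check with no legal moves → checkmate.

checkmate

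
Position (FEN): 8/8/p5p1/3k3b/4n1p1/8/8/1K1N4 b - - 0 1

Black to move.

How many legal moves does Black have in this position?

18

Black to move; king on d5.
In check: no.
Legal moves: Ke6, Kd6, Kc6, Ke5, Kc5, Kd4, Kc4, Nf6, Nd6, Ng5, Nc5, Ng3, Nc3+, Nf2, Nd2+, g5, a5, g3.
Count: 18.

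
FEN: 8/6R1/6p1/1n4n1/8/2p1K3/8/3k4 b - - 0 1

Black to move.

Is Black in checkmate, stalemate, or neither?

Black to move; black king on d1.
In check: no.
Legal moves for Black: Nh7, Nf7, Ne6, Ne4, Nh3, Nf3, Nc7, Na7, Nd6, Nd4, Na3, Kc2, Ke1, Kc1, c2.
Black has 15 legal moves and is not in check → neither.

neither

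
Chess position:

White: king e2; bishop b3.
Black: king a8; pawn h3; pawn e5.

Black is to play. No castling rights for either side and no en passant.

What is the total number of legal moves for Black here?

5

Black to move; king on a8.
In check: no.
Legal moves: Kb8, Kb7, Ka7, e4, h2.
Count: 5.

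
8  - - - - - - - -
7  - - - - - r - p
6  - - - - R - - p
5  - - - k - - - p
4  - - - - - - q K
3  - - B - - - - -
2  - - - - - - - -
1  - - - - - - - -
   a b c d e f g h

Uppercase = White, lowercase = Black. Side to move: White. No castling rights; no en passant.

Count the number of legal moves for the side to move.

White to move; king on h4.
In check: yes, from the black queen on g4.
Legal moves: none.
Count: 0.

0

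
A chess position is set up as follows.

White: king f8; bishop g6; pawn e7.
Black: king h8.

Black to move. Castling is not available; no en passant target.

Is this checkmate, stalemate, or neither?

Black to move; black king on h8.
In check: no.
King squares — g7: attacked by Kf8; h7: attacked by Bg6; g8: attacked by Kf8.
Legal moves for Black: none.
Not in check and no legal moves → stalemate.

stalemate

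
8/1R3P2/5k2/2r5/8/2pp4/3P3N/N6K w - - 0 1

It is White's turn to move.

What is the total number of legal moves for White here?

23

White to move; king on h1.
In check: no.
Legal moves: Rb8, Re7, Rd7, Rc7, Ra7, Rb6+, Rb5, Rb4, Rb3, Rb2, Rb1, Ng4+, Nf3, Nf1, Kg2, Kg1, Nb3, Nc2, dxc3, f8=Q+, f8=R+, f8=B, f8=N.
Count: 23.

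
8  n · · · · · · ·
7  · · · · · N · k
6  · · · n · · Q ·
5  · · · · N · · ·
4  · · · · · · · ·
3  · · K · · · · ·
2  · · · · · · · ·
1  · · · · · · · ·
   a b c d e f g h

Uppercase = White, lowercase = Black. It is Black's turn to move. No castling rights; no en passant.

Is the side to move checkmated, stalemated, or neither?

checkmate

Black to move; black king on h7.
In check: yes, from the white queen on g6.
King squares — g6: attacked by Ne5; h6: attacked by Qg6; g7: attacked by Qg6; g8: attacked by Qg6; h8: attacked by Nf7.
Legal moves for Black: none.
In check with no legal moves → checkmate.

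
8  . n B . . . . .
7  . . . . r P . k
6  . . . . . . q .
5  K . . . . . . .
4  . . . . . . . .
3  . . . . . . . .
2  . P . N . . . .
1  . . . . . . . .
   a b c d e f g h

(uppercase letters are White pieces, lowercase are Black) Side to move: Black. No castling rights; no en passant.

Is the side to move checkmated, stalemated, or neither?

Black to move; black king on h7.
In check: no.
Legal moves for Black include: Nd7, Nc6+, Na6, Kh8, Kg7, Kh6, Re8, Rxf7, Rd7, Rc7, Rb7, Ra7+, Re6, Re5+, Re4, Re3, Re2, Re1, ... (list truncated; more exist).
Black has legal moves and is not in check → neither.

neither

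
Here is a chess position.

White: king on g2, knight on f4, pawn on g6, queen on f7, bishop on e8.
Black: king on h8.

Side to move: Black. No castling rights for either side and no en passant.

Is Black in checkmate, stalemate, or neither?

Black to move; black king on h8.
In check: no.
King squares — g7: attacked by Qf7; h7: attacked by Pg6; g8: attacked by Qf7.
Legal moves for Black: none.
Not in check and no legal moves → stalemate.

stalemate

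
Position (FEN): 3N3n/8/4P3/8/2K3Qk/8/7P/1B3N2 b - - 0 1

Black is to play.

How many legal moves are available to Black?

1

Black to move; king on h4.
In check: yes, from the white queen on g4.
Legal moves: Kxg4.
Count: 1.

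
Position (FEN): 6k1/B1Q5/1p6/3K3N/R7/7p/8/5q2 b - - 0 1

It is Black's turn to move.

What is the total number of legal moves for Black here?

24

Black to move; king on g8.
In check: no.
Legal moves: Kh8, Kf8, Qf8, Qf7+, Qf6, Qa6, Qf5+, Qb5+, Qf4, Qc4+, Qf3+, Qd3+, Qg2+, Qf2, Qe2, Qh1+, Qg1, Qe1, Qd1+, Qc1, Qb1, Qa1, b5, h2.
Count: 24.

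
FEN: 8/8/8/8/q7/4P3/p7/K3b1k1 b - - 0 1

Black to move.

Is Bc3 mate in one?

After Bc3: white king on a1; in check: yes, from the black bishop on c3.
King squares — b1: attacked by Pa2; a2: attacked by Qa4; b2: attacked by Bc3.
White has no legal moves → checkmate.

yes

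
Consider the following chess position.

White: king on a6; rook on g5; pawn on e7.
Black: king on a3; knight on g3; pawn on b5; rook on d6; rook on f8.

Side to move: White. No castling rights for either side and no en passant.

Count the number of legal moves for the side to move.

4

White to move; king on a6.
In check: yes, from the black rook on d6.
Legal moves: Kb7, Ka7, Kxb5, Ka5.
Count: 4.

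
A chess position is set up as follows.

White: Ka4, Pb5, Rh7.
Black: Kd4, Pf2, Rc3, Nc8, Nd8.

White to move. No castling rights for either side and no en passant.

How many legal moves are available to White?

White to move; king on a4.
In check: no.
Legal moves: Rh8, Rg7, Rf7, Re7, Rd7+, Rc7, Rb7, Ra7, Rh6, Rh5, Rh4+, Rh3, Rh2, Rh1, Ka5, Kb4, b6.
Count: 17.

17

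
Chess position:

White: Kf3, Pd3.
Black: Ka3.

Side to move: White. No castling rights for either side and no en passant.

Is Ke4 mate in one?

no

After Ke4: black king on a3; in check: no.
Black is not in check, so this cannot be checkmate.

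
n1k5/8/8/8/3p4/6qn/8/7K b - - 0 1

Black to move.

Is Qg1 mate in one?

yes

After Qg1: white king on h1; in check: yes, from the black queen on g1.
King squares — g1: attacked by Nh3; g2: attacked by Qg1; h2: attacked by Qg1.
White has no legal moves → checkmate.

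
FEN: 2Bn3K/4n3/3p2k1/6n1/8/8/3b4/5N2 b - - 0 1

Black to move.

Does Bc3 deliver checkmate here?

yes

After Bc3: white king on h8; in check: yes, from the black bishop on c3.
King squares — g7: attacked by Bc3; h7: attacked by Ng5; g8: attacked by Ne7.
White has no legal moves → checkmate.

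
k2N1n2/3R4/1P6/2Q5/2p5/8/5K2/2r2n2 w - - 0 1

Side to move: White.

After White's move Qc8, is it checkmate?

yes

After Qc8: black king on a8; in check: yes, from the white queen on c8.
King squares — a7: attacked by Pb6; b7: attacked by Rd7; b8: attacked by Qc8.
Black has no legal moves → checkmate.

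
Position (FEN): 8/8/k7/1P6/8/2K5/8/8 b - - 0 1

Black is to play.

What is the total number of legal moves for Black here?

Black to move; king on a6.
In check: yes, from the white pawn on b5.
Legal moves: Kb7, Ka7, Kb6, Kxb5, Ka5.
Count: 5.

5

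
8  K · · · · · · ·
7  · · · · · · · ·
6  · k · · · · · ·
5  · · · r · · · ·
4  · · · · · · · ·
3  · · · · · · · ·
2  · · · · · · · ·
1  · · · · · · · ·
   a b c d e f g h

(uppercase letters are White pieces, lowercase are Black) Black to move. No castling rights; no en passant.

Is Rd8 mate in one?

After Rd8: white king on a8; in check: yes, from the black rook on d8.
King squares — a7: attacked by Kb6; b7: attacked by Kb6; b8: attacked by Rd8.
White has no legal moves → checkmate.

yes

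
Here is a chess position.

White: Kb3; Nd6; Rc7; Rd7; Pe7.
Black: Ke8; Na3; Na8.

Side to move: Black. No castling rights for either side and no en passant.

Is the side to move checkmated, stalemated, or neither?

Black to move; black king on e8.
In check: yes, from the white knight on d6.
King squares — d7: attacked by Rc7; e7: attacked by Rd7; f7: attacked by Nd6; d8: attacked by Rd7; f8: attacked by Pe7.
Legal moves for Black: none.
In check with no legal moves → checkmate.

checkmate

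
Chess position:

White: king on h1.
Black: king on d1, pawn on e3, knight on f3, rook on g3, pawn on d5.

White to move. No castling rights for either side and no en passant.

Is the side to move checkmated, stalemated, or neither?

White to move; white king on h1.
In check: no.
King squares — g1: attacked by Nf3; g2: attacked by Rg3; h2: attacked by Nf3.
Legal moves for White: none.
Not in check and no legal moves → stalemate.

stalemate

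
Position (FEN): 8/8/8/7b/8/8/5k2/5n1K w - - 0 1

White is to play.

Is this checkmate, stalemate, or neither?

White to move; white king on h1.
In check: no.
King squares — g1: attacked by Kf2; g2: attacked by Kf2; h2: attacked by Nf1.
Legal moves for White: none.
Not in check and no legal moves → stalemate.

stalemate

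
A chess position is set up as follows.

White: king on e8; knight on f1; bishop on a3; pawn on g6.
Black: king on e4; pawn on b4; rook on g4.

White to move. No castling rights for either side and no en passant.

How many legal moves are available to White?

White to move; king on e8.
In check: no.
Legal moves: Kf8, Kd8, Kf7, Ke7, Kd7, Bxb4, Bb2, Bc1, Ng3+, Ne3, Nh2, Nd2+, g7.
Count: 13.

13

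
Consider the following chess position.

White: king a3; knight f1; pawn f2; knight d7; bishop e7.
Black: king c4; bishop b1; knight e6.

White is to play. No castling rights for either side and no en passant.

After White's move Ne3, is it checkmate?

After Ne3: black king on c4; in check: yes, from the white knight on e3.
Black has 4 legal replies: Kb5, Kd4, Kd3, Kc3.
In check but a legal move exists → not checkmate.

no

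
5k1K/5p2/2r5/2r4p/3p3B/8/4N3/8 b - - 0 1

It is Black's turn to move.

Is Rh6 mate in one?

After Rh6: white king on h8; in check: yes, from the black rook on h6.
King squares — g7: attacked by Kf8; h7: attacked by Rh6; g8: attacked by Kf8.
White has no legal moves → checkmate.

yes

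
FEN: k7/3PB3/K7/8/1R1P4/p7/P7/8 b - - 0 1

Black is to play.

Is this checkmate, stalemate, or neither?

Black to move; black king on a8.
In check: no.
King squares — a7: attacked by Ka6; b7: attacked by Rb4; b8: attacked by Rb4.
Legal moves for Black: none.
Not in check and no legal moves → stalemate.

stalemate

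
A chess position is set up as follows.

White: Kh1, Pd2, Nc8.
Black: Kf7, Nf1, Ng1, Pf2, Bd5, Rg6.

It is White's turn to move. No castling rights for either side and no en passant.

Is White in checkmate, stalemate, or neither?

checkmate

White to move; white king on h1.
In check: yes, from the black bishop on d5.
King squares — g1: attacked by Pf2; g2: attacked by Bd5; h2: attacked by Nf1.
Legal moves for White: none.
In check with no legal moves → checkmate.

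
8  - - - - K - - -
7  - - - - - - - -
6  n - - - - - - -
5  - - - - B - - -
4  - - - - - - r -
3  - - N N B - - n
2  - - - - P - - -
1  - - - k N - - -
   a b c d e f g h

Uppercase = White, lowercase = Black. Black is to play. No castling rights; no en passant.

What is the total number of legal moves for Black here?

Black to move; king on d1.
In check: yes, from the white knight on c3.
Legal moves: none.
Count: 0.

0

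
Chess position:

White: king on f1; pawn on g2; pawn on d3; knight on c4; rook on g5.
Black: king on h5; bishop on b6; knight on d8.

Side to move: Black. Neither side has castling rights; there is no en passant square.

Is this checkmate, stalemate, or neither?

Black to move; black king on h5.
In check: yes, from the white rook on g5.
King squares — g4: attacked by Rg5; h4: available; g5: available; g6: attacked by Rg5; h6: available.
Legal moves for Black: Kh6, Kxg5, Kh4.
Black is in check but has 3 legal moves → neither.

neither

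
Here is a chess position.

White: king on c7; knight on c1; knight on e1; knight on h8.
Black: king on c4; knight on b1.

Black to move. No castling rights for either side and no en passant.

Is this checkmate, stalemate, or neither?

neither

Black to move; black king on c4.
In check: no.
Legal moves for Black: Kd5, Kc5, Kb5, Kd4, Kb4, Kc3, Nc3, Na3, Nd2.
Black has 9 legal moves and is not in check → neither.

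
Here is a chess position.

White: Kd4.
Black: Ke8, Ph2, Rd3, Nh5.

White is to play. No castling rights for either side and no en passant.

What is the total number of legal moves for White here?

5

White to move; king on d4.
In check: yes, from the black rook on d3.
Legal moves: Ke5, Kc5, Ke4, Kc4, Kxd3.
Count: 5.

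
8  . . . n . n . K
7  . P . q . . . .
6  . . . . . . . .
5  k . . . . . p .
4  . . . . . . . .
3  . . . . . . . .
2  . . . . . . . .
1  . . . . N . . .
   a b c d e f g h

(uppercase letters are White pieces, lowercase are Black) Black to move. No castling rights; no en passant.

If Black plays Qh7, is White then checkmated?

yes

After Qh7: white king on h8; in check: yes, from the black queen on h7.
King squares — g7: attacked by Qh7; h7: attacked by Nf8; g8: attacked by Qh7.
White has no legal moves → checkmate.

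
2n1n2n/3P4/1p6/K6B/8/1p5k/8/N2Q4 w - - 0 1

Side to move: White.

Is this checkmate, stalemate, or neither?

neither

White to move; white king on a5.
In check: yes, from the black pawn on b6.
Legal moves for White: Ka6, Kb5, Kb4, Ka4.
White is in check but has 4 legal moves → neither.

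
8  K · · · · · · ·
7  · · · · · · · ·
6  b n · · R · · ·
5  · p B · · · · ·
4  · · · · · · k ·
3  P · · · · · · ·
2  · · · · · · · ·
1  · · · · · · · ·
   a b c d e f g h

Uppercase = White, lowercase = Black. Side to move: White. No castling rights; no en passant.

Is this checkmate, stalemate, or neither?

neither

White to move; white king on a8.
In check: yes, from the black knight on b6.
King squares — a7: available; b7: attacked by Ba6; b8: available.
Legal moves for White: Kb8, Ka7, Rxb6, Bxb6.
White is in check but has 4 legal moves → neither.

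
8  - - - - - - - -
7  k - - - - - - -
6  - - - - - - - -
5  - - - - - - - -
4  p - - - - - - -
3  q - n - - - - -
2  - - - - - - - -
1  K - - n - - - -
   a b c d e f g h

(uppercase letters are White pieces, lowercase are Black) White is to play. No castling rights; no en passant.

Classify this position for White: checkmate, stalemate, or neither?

checkmate

White to move; white king on a1.
In check: yes, from the black queen on a3.
King squares — b1: attacked by Nc3; a2: attacked by Qa3; b2: attacked by Nd1.
Legal moves for White: none.
In check with no legal moves → checkmate.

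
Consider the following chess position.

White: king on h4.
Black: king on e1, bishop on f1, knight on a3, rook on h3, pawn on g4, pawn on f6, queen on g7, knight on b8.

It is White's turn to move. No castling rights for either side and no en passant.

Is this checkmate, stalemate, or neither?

White to move; white king on h4.
In check: yes, from the black rook on h3.
King squares — g3: attacked by Rh3; h3: attacked by Bf1; g4: attacked by Qg7; g5: attacked by Pf6; h5: attacked by Rh3.
Legal moves for White: none.
In check with no legal moves → checkmate.

checkmate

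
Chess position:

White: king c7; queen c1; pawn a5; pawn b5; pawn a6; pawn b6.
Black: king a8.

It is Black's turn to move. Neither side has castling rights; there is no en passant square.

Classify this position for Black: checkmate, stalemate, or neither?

Black to move; black king on a8.
In check: no.
King squares — a7: attacked by Pb6; b7: attacked by Pa6; b8: attacked by Kc7.
Legal moves for Black: none.
Not in check and no legal moves → stalemate.

stalemate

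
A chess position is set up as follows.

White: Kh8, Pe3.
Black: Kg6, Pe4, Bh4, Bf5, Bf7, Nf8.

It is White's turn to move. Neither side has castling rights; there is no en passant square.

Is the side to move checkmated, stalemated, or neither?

White to move; white king on h8.
In check: no.
King squares — g7: attacked by Kg6; h7: attacked by Kg6; g8: attacked by Bf7.
Legal moves for White: none.
Not in check and no legal moves → stalemate.

stalemate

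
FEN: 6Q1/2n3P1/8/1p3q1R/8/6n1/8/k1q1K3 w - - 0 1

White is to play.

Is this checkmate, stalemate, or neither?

White to move; white king on e1.
In check: yes, from the black queen on c1.
King squares — d1: attacked by Qc1; f1: attacked by Qc1; d2: attacked by Qc1; e2: attacked by Ng3; f2: attacked by Qf5.
Legal moves for White: none.
In check with no legal moves → checkmate.

checkmate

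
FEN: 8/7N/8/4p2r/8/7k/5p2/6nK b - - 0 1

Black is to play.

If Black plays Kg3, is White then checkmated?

yes

After Kg3: white king on h1; in check: yes, from the black rook on h5.
King squares — g1: attacked by Pf2; g2: attacked by Kg3; h2: attacked by Kg3.
White has no legal moves → checkmate.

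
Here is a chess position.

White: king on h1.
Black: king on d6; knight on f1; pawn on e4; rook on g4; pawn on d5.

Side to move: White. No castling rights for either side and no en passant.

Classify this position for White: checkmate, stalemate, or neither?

stalemate

White to move; white king on h1.
In check: no.
King squares — g1: attacked by Rg4; g2: attacked by Rg4; h2: attacked by Nf1.
Legal moves for White: none.
Not in check and no legal moves → stalemate.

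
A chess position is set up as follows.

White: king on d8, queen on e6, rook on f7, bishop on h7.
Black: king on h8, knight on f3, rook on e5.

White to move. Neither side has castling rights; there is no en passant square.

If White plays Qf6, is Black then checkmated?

After Qf6: black king on h8; in check: yes, from the white queen on f6.
King squares — g7: attacked by Qf6; h7: attacked by Rf7; g8: attacked by Bh7.
Black has no legal moves → checkmate.

yes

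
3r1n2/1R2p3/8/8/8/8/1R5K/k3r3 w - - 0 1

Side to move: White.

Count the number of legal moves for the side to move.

23

White to move; king on h2.
In check: no.
Legal moves: Rb8, Rxe7, Rd7, Rc7, Ra7+, R7b6, R7b5, R7b4, R7b3, Kh3, Kg3, Kg2, R2b6, R2b5, R2b4, R2b3, Rg2, Rf2, Re2, Rd2, Rc2, Ra2+, Rb1+.
Count: 23.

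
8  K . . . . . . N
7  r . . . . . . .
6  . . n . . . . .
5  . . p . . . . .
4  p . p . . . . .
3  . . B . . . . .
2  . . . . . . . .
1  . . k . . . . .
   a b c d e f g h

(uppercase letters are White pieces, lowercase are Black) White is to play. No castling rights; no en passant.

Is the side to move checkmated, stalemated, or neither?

White to move; white king on a8.
In check: yes, from the black rook on a7.
King squares — a7: attacked by Nc6; b7: attacked by Ra7; b8: attacked by Nc6.
Legal moves for White: none.
In check with no legal moves → checkmate.

checkmate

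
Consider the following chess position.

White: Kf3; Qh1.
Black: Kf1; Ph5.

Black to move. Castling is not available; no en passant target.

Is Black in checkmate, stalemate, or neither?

checkmate

Black to move; black king on f1.
In check: yes, from the white queen on h1.
King squares — e1: attacked by Qh1; g1: attacked by Qh1; e2: attacked by Kf3; f2: attacked by Kf3; g2: attacked by Qh1.
Legal moves for Black: none.
In check with no legal moves → checkmate.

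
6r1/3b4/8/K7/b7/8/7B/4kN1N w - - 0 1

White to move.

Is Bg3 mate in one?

no

After Bg3: black king on e1; in check: yes, from the white bishop on g3.
Black has 4 legal replies: Ke2, Kxf1, Kd1, Rxg3.
In check but a legal move exists → not checkmate.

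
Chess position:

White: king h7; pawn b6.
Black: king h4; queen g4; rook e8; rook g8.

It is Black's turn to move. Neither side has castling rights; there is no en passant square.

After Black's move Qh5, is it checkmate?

yes

After Qh5: white king on h7; in check: yes, from the black queen on h5.
King squares — g6: attacked by Qh5; h6: attacked by Qh5; g7: attacked by Rg8; g8: attacked by Re8; h8: attacked by Qh5.
White has no legal moves → checkmate.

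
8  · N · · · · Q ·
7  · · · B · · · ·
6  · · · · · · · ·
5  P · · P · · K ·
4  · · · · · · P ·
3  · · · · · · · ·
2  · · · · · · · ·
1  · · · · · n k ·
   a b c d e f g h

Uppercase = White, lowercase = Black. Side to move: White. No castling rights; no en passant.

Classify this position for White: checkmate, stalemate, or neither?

White to move; white king on g5.
In check: no.
Legal moves for White include: Qh8, Qf8, Qe8, Qd8, Qc8, Qh7, Qg7, Qf7, Qg6, Qe6, Nc6, Na6, Be8, Bc8, Be6, Bc6, Bf5, Bb5, ... (list truncated; more exist).
White has legal moves and is not in check → neither.

neither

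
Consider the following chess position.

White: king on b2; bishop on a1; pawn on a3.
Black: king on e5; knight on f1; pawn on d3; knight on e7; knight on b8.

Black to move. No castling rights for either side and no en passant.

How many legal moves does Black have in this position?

22

Black to move; king on e5.
In check: no.
Legal moves: Nd7, Nbc6, Na6, Ng8, Nc8, Ng6, Nec6, Nf5, Nd5, Kf6, Ke6, Kd6, Kf5, Kd5, Kf4, Ke4, Kd4, Ng3, Ne3, Nh2, Nd2, d2.
Count: 22.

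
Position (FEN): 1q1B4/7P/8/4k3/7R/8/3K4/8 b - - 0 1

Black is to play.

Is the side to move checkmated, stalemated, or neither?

Black to move; black king on e5.
In check: no.
Legal moves for Black: Qxd8+, Qc8, Qa8, Qc7, Qb7, Qa7, Qd6+, Qb6, Qb5, Qb4+, Qb3, Qb2+, Qb1, Ke6, Kd6, Kf5, Kd5.
Black has 17 legal moves and is not in check → neither.

neither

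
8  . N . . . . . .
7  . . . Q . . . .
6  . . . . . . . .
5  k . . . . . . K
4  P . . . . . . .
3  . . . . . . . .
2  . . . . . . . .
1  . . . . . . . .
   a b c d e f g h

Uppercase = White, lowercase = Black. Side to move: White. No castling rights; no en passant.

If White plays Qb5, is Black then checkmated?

yes

After Qb5: black king on a5; in check: yes, from the white queen on b5.
King squares — a4: attacked by Qb5; b4: attacked by Qb5; b5: attacked by Pa4; a6: attacked by Qb5; b6: attacked by Qb5.
Black has no legal moves → checkmate.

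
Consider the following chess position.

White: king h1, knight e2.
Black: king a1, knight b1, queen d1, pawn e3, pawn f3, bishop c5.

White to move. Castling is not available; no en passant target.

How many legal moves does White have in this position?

2

White to move; king on h1.
In check: yes, from the black queen on d1.
Legal moves: Kh2, Ng1.
Count: 2.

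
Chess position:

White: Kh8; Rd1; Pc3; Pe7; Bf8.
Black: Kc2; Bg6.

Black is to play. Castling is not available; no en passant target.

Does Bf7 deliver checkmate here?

After Bf7: white king on h8; in check: no.
White is not in check, so this cannot be checkmate.

no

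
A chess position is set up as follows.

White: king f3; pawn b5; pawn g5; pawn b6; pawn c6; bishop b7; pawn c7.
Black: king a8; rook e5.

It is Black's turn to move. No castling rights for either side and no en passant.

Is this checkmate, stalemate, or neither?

Black to move; black king on a8.
In check: yes, from the white bishop on b7.
King squares — a7: attacked by Pb6; b7: attacked by Pc6; b8: attacked by Pc7.
Legal moves for Black: none.
In check with no legal moves → checkmate.

checkmate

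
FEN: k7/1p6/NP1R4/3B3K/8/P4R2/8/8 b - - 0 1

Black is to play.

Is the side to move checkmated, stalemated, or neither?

stalemate

Black to move; black king on a8.
In check: no.
King squares — a7: attacked by Pb6; b7: own pawn; b8: attacked by Na6.
Legal moves for Black: none.
Not in check and no legal moves → stalemate.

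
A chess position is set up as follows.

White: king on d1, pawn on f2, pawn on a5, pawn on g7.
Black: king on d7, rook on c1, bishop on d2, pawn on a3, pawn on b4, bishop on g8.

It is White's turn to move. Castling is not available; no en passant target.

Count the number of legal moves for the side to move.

White to move; king on d1.
In check: yes, from the black rook on c1.
Legal moves: Ke2, Kxd2.
Count: 2.

2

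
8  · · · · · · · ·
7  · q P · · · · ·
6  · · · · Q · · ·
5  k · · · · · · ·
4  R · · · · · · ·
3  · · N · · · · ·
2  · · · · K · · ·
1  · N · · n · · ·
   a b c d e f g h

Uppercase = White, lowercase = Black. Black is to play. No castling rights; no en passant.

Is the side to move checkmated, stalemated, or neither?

checkmate

Black to move; black king on a5.
In check: yes, from the white rook on a4.
King squares — a4: attacked by Nc3; b4: attacked by Ra4; b5: attacked by Nc3; a6: attacked by Ra4; b6: attacked by Qe6.
Legal moves for Black: none.
In check with no legal moves → checkmate.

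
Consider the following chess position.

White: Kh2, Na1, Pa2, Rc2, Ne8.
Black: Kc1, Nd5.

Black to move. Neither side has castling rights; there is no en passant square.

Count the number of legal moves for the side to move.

2

Black to move; king on c1.
In check: yes, from the white rook on c2.
Legal moves: Kd1, Kb1.
Count: 2.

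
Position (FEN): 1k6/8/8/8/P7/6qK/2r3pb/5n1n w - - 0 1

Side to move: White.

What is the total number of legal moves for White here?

White to move; king on h3.
In check: yes, from the black queen on g3.
Legal moves: none.
Count: 0.

0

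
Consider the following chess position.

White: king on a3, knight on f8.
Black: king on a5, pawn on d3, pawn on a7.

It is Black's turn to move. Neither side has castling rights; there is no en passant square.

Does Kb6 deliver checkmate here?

After Kb6: white king on a3; in check: no.
White is not in check, so this cannot be checkmate.

no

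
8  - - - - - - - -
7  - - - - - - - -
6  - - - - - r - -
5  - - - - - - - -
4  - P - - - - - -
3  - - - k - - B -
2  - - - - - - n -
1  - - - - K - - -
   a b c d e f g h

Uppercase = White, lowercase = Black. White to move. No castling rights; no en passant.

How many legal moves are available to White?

White to move; king on e1.
In check: yes, from the black knight on g2.
Legal moves: Kd1.
Count: 1.

1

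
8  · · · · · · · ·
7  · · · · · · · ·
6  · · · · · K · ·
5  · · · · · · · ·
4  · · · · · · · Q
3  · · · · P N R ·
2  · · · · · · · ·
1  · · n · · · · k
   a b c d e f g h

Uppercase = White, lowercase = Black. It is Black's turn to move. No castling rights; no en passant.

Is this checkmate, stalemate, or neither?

checkmate

Black to move; black king on h1.
In check: yes, from the white queen on h4.
King squares — g1: attacked by Nf3; g2: attacked by Rg3; h2: attacked by Nf3.
Legal moves for Black: none.
In check with no legal moves → checkmate.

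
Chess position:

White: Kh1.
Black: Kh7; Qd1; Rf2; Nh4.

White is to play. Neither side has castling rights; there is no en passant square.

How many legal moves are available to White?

0

White to move; king on h1.
In check: yes, from the black queen on d1.
Legal moves: none.
Count: 0.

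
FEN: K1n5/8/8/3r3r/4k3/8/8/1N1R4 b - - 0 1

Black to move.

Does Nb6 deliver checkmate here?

After Nb6: white king on a8; in check: yes, from the black knight on b6.
White has 3 legal replies: Kb8, Kb7, Ka7.
In check but a legal move exists → not checkmate.

no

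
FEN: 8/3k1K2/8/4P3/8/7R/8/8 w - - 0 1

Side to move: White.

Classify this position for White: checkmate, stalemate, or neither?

neither

White to move; white king on f7.
In check: no.
Legal moves for White include: Kg8, Kf8, Kg7, Kg6, Kf6, Rh8, Rh7, Rh6, Rh5, Rh4, Rg3, Rf3, Re3, Rd3+, Rc3, Rb3, Ra3, Rh2, ... (list truncated; more exist).
White has legal moves and is not in check → neither.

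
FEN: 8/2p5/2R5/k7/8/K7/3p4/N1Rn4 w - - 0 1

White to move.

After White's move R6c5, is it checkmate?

After R6c5: black king on a5; in check: yes, from the white rook on c5.
Black has 2 legal replies: Kb6, Ka6.
In check but a legal move exists → not checkmate.

no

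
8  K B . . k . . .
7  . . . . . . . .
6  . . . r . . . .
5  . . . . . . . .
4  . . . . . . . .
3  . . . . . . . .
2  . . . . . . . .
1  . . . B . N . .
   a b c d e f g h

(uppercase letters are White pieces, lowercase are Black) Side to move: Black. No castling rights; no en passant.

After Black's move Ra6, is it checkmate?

After Ra6: white king on a8; in check: yes, from the black rook on a6.
White has 2 legal replies: Kb7, Ba7.
In check but a legal move exists → not checkmate.

no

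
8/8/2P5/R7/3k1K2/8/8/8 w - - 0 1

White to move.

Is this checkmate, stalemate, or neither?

White to move; white king on f4.
In check: no.
Legal moves for White include: Ra8, Ra7, Ra6, Rh5, Rg5, Rf5, Re5, Rd5+, Rc5, Rb5, Ra4+, Ra3, Ra2, Ra1, Kg5, Kf5, Kg4, Kg3, ... (list truncated; more exist).
White has legal moves and is not in check → neither.

neither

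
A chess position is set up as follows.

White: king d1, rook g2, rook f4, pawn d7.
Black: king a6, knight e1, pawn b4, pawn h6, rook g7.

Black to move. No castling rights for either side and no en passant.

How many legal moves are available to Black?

Black to move; king on a6.
In check: no.
Legal moves: Rg8, Rh7, Rf7, Re7, Rxd7+, Rg6, Rg5, Rg4, Rg3, Rxg2, Kb7, Ka7, Kb6, Kb5, Ka5, Nf3, Nd3, Nxg2, Nc2, h5, b3.
Count: 21.

21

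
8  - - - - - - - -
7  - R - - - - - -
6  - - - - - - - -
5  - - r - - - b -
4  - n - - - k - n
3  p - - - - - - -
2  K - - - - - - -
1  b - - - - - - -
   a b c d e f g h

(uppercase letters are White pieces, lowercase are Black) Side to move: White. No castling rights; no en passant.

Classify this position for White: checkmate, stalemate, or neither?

neither

White to move; white king on a2.
In check: yes, from the black knight on b4.
King squares — a1: available; b1: available; b2: attacked by Ba1; a3: available; b3: available.
Legal moves for White: Kb3, Kxa3, Kb1, Kxa1, Rxb4+.
White is in check but has 5 legal moves → neither.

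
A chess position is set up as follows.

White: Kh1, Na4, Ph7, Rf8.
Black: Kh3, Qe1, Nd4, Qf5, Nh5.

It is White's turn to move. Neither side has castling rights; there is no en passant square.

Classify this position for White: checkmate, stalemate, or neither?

checkmate

White to move; white king on h1.
In check: yes, from the black queen on e1.
King squares — g1: attacked by Qe1; g2: attacked by Kh3; h2: attacked by Kh3.
Legal moves for White: none.
In check with no legal moves → checkmate.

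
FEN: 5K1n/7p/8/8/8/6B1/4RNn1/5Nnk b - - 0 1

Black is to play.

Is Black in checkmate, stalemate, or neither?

checkmate

Black to move; black king on h1.
In check: yes, from the white knight on f2.
King squares — g1: own knight; g2: own knight; h2: attacked by Nf1.
Legal moves for Black: none.
In check with no legal moves → checkmate.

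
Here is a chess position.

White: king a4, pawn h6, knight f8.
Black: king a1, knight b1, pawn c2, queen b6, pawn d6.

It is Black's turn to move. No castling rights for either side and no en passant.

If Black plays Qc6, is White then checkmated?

no

After Qc6: white king on a4; in check: yes, from the black queen on c6.
White has 3 legal replies: Ka5, Kb4, Kb3.
In check but a legal move exists → not checkmate.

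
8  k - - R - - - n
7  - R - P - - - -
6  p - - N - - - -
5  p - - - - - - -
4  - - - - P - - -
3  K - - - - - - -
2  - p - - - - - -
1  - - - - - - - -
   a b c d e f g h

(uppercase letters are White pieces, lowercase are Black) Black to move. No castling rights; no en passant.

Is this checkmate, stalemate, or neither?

Black to move; black king on a8.
In check: yes, from the white rook on d8.
King squares — a7: attacked by Rb7; b7: attacked by Nd6; b8: attacked by Rb7.
Legal moves for Black: none.
In check with no legal moves → checkmate.

checkmate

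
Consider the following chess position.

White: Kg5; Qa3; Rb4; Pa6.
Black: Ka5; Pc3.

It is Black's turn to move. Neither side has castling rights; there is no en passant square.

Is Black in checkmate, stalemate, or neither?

Black to move; black king on a5.
In check: yes, from the white queen on a3.
King squares — a4: attacked by Qa3; b4: attacked by Qa3; b5: attacked by Rb4; a6: attacked by Qa3; b6: attacked by Rb4.
Legal moves for Black: none.
In check with no legal moves → checkmate.

checkmate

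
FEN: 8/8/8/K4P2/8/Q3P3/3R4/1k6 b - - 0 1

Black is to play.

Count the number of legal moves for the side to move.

0

Black to move; king on b1.
In check: no.
Legal moves: none.
Count: 0.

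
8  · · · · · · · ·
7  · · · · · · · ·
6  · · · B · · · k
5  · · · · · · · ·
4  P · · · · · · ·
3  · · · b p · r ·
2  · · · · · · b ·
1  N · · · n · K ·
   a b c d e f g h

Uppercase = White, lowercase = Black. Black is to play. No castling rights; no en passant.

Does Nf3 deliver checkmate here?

yes

After Nf3: white king on g1; in check: yes, from the black knight on f3.
King squares — f1: attacked by Bg2; h1: attacked by Bg2; f2: attacked by Pe3; g2: attacked by Rg3; h2: attacked by Nf3.
White has no legal moves → checkmate.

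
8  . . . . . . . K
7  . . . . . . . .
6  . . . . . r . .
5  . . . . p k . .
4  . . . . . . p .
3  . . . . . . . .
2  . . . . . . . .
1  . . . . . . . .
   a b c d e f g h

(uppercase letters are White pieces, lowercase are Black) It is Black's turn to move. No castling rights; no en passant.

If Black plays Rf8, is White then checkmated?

After Rf8: white king on h8; in check: yes, from the black rook on f8.
White has 2 legal replies: Kh7, Kg7.
In check but a legal move exists → not checkmate.

no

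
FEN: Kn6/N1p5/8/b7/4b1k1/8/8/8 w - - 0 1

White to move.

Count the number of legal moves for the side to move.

White to move; king on a8.
In check: yes, from the black bishop on e4.
Legal moves: Kxb8, Nc6.
Count: 2.

2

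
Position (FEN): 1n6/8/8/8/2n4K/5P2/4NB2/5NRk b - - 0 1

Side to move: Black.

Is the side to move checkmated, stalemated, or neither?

checkmate

Black to move; black king on h1.
In check: yes, from the white rook on g1.
King squares — g1: attacked by Ne2; g2: attacked by Rg1; h2: attacked by Nf1.
Legal moves for Black: none.
In check with no legal moves → checkmate.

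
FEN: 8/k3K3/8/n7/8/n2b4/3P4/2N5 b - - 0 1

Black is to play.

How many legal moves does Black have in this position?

24

Black to move; king on a7.
In check: no.
Legal moves: Kb8, Ka8, Kb7, Kb6, Ka6, Nb7, Nc6+, N5c4, Nb3, Bh7, Bg6, Ba6, Bf5, Bb5, Be4, Bc4, Be2, Bc2, Bf1, Bb1, Nb5, N3c4, Nc2, Nb1.
Count: 24.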